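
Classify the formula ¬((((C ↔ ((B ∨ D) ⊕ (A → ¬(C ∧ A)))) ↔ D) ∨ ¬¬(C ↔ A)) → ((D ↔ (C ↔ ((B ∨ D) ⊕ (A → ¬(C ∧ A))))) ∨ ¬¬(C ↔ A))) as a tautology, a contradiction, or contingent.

A | B | C | D || (B ∨ D) | (C ∧ A) | ¬(C ∧ A) | (A → ¬(C ∧ A)) | ((B ∨ D) ⊕ (A → ¬(C ∧ A))) | (C ↔ A) | ¬(C ↔ A) | ¬¬(C ↔ A) | φ
1 | 1 | 1 | 1 ||    1    |    1    |    0     |       0        |             1              |    1    |    0     |     1     | 0
1 | 1 | 1 | 0 ||    1    |    1    |    0     |       0        |             1              |    1    |    0     |     1     | 0
1 | 1 | 0 | 1 ||    1    |    0    |    1     |       1        |             0              |    0    |    1     |     0     | 0
1 | 1 | 0 | 0 ||    1    |    0    |    1     |       1        |             0              |    0    |    1     |     0     | 0
1 | 0 | 1 | 1 ||    1    |    1    |    0     |       0        |             1              |    1    |    0     |     1     | 0
1 | 0 | 1 | 0 ||    0    |    1    |    0     |       0        |             0              |    1    |    0     |     1     | 0
1 | 0 | 0 | 1 ||    1    |    0    |    1     |       1        |             0              |    0    |    1     |     0     | 0
1 | 0 | 0 | 0 ||    0    |    0    |    1     |       1        |             1              |    0    |    1     |     0     | 0
0 | 1 | 1 | 1 ||    1    |    0    |    1     |       1        |             0              |    0    |    1     |     0     | 0
0 | 1 | 1 | 0 ||    1    |    0    |    1     |       1        |             0              |    0    |    1     |     0     | 0
0 | 1 | 0 | 1 ||    1    |    0    |    1     |       1        |             0              |    1    |    0     |     1     | 0
0 | 1 | 0 | 0 ||    1    |    0    |    1     |       1        |             0              |    1    |    0     |     1     | 0
0 | 0 | 1 | 1 ||    1    |    0    |    1     |       1        |             0              |    0    |    1     |     0     | 0
0 | 0 | 1 | 0 ||    0    |    0    |    1     |       1        |             1              |    0    |    1     |     0     | 0
0 | 0 | 0 | 1 ||    1    |    0    |    1     |       1        |             0              |    1    |    0     |     1     | 0
0 | 0 | 0 | 0 ||    0    |    0    |    1     |       1        |             1              |    1    |    0     |     1     | 0
Every row is 0, so the formula is a contradiction.

contradiction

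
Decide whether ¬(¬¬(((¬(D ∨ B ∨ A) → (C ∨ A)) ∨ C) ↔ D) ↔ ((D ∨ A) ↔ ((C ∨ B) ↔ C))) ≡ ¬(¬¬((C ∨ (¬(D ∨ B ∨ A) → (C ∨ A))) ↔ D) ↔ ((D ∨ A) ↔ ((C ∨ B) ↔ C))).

equivalent

A  B  C  D  |  φ  ψ
1  1  1  1  |  0  0
1  1  1  0  |  1  1
1  1  0  1  |  1  1
1  1  0  0  |  0  0
1  0  1  1  |  0  0
1  0  1  0  |  1  1
1  0  0  1  |  0  0
1  0  0  0  |  1  1
0  1  1  1  |  0  0
0  1  1  0  |  0  0
0  1  0  1  |  1  1
0  1  0  0  |  1  1
0  0  1  1  |  0  0
0  0  1  0  |  0  0
0  0  0  1  |  0  0
0  0  0  0  |  1  1
The columns for φ and ψ agree on every row, so they are logically equivalent.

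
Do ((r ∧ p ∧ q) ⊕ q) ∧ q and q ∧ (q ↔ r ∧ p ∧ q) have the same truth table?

not equivalent

  p      q      r    |    φ      ψ  
False  False  False  |  False  False
False  False   True  |  False  False
False   True  False  |   True  False
False   True   True  |   True  False
 True  False  False  |  False  False
 True  False   True  |  False  False
 True   True  False  |   True  False
 True   True   True  |  False   True
The columns differ at p=False, q=True, r=False (φ=True, ψ=False), so they are not equivalent.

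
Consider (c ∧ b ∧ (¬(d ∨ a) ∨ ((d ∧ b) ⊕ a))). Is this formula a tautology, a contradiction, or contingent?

contingent

a | b | c | d || (d ∨ a) | ¬(d ∨ a) | (d ∧ b) | ((d ∧ b) ⊕ a) | (¬(d ∨ a) ∨ ((d ∧ b) ⊕ a)) | φ
0 | 0 | 0 | 0 ||    0    |    1     |    0    |       0       |             1              | 0
0 | 0 | 0 | 1 ||    1    |    0     |    0    |       0       |             0              | 0
0 | 0 | 1 | 0 ||    0    |    1     |    0    |       0       |             1              | 0
0 | 0 | 1 | 1 ||    1    |    0     |    0    |       0       |             0              | 0
0 | 1 | 0 | 0 ||    0    |    1     |    0    |       0       |             1              | 0
0 | 1 | 0 | 1 ||    1    |    0     |    1    |       1       |             1              | 0
0 | 1 | 1 | 0 ||    0    |    1     |    0    |       0       |             1              | 1
0 | 1 | 1 | 1 ||    1    |    0     |    1    |       1       |             1              | 1
1 | 0 | 0 | 0 ||    1    |    0     |    0    |       1       |             1              | 0
1 | 0 | 0 | 1 ||    1    |    0     |    0    |       1       |             1              | 0
1 | 0 | 1 | 0 ||    1    |    0     |    0    |       1       |             1              | 0
1 | 0 | 1 | 1 ||    1    |    0     |    0    |       1       |             1              | 0
1 | 1 | 0 | 0 ||    1    |    0     |    0    |       1       |             1              | 0
1 | 1 | 0 | 1 ||    1    |    0     |    1    |       0       |             0              | 0
1 | 1 | 1 | 0 ||    1    |    0     |    0    |       1       |             1              | 1
1 | 1 | 1 | 1 ||    1    |    0     |    1    |       0       |             0              | 0
3 of 16 rows are 1, so the formula is contingent.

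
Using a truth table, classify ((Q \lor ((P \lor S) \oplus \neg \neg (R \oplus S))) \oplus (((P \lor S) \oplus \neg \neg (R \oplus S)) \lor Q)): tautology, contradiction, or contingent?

P  Q  R  S  |  (P \lor S)  (R \oplus S)  \neg (R \oplus S)  \neg \neg (R \oplus S)  φ
F  F  F  F  |      F            F                T                    F             F
F  F  F  T  |      T            T                F                    T             F
F  F  T  F  |      F            T                F                    T             F
F  F  T  T  |      T            F                T                    F             F
F  T  F  F  |      F            F                T                    F             F
F  T  F  T  |      T            T                F                    T             F
F  T  T  F  |      F            T                F                    T             F
F  T  T  T  |      T            F                T                    F             F
T  F  F  F  |      T            F                T                    F             F
T  F  F  T  |      T            T                F                    T             F
T  F  T  F  |      T            T                F                    T             F
T  F  T  T  |      T            F                T                    F             F
T  T  F  F  |      T            F                T                    F             F
T  T  F  T  |      T            T                F                    T             F
T  T  T  F  |      T            T                F                    T             F
T  T  T  T  |      T            F                T                    F             F
Every row is F, so the formula is a contradiction.

contradiction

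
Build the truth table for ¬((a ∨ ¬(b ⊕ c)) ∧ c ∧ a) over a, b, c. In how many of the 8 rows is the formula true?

6

a  b  c  |  (b ⊕ c)  ¬(b ⊕ c)  (a ∨ ¬(b ⊕ c))  ((a ∨ ¬(b ⊕ c)) ∧ c ∧ a)  ¬((a ∨ ¬(b ⊕ c)) ∧ c ∧ a)
0  0  0  |     0        1            1                    0                          1            
0  0  1  |     1        0            0                    0                          1            
0  1  0  |     1        0            0                    0                          1            
0  1  1  |     0        1            1                    0                          1            
1  0  0  |     0        1            1                    0                          1            
1  0  1  |     1        0            1                    1                          0            
1  1  0  |     1        0            1                    0                          1            
1  1  1  |     0        1            1                    1                          0            
The formula is true on 6 of the 8 rows.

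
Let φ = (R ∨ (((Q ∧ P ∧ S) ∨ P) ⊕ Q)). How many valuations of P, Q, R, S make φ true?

  P   |   Q   |   R   |   S   | (Q ∧ P ∧ S) | ((Q ∧ P ∧ S) ∨ P) | (((Q ∧ P ∧ S) ∨ P) ⊕ Q) | (R ∨ (((Q ∧ P ∧ S) ∨ P) ⊕ Q))
----- | ----- | ----- | ----- | ----------- | ----------------- | ----------------------- | -----------------------------
 True |  True |  True |  True |     True    |        True       |          False          |              True            
 True |  True |  True | False |    False    |        True       |          False          |              True            
 True |  True | False |  True |     True    |        True       |          False          |             False            
 True |  True | False | False |    False    |        True       |          False          |             False            
 True | False |  True |  True |    False    |        True       |           True          |              True            
 True | False |  True | False |    False    |        True       |           True          |              True            
 True | False | False |  True |    False    |        True       |           True          |              True            
 True | False | False | False |    False    |        True       |           True          |              True            
False |  True |  True |  True |    False    |       False       |           True          |              True            
False |  True |  True | False |    False    |       False       |           True          |              True            
False |  True | False |  True |    False    |       False       |           True          |              True            
False |  True | False | False |    False    |       False       |           True          |              True            
False | False |  True |  True |    False    |       False       |          False          |              True            
False | False |  True | False |    False    |       False       |          False          |              True            
False | False | False |  True |    False    |       False       |          False          |             False            
False | False | False | False |    False    |       False       |          False          |             False            
The formula is true on 12 of the 16 rows.

12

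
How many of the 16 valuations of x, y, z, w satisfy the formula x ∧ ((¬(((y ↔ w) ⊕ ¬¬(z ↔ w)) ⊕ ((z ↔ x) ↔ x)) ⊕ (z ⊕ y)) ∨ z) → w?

  x   |   y   |   z   |   w   | (y ↔ w) | (z ↔ w) | ¬(z ↔ w) | ¬¬(z ↔ w) | ((y ↔ w) ⊕ ¬¬(z ↔ w)) | (z ↔ x) | ((z ↔ x) ↔ x) | (z ⊕ y) |   φ  
----- | ----- | ----- | ----- | ------- | ------- | -------- | --------- | --------------------- | ------- | ------------- | ------- | -----
 True |  True |  True |  True |   True  |   True  |  False   |    True   |         False         |   True  |      True     |  False  |  True
 True |  True |  True | False |  False  |  False  |   True   |   False   |         False         |   True  |      True     |  False  | False
 True |  True | False |  True |   True  |  False  |   True   |   False   |          True         |  False  |     False     |   True  |  True
 True |  True | False | False |  False  |   True  |  False   |    True   |          True         |  False  |     False     |   True  | False
 True | False |  True |  True |  False  |   True  |  False   |    True   |          True         |   True  |      True     |   True  |  True
 True | False |  True | False |   True  |  False  |   True   |   False   |          True         |   True  |      True     |   True  | False
 True | False | False |  True |  False  |  False  |   True   |   False   |         False         |  False  |     False     |  False  |  True
 True | False | False | False |   True  |   True  |  False   |    True   |         False         |  False  |     False     |  False  | False
False |  True |  True |  True |   True  |   True  |  False   |    True   |         False         |  False  |      True     |  False  |  True
False |  True |  True | False |  False  |  False  |   True   |   False   |         False         |  False  |      True     |  False  |  True
False |  True | False |  True |   True  |  False  |   True   |   False   |          True         |   True  |     False     |   True  |  True
False |  True | False | False |  False  |   True  |  False   |    True   |          True         |   True  |     False     |   True  |  True
False | False |  True |  True |  False  |   True  |  False   |    True   |          True         |  False  |      True     |   True  |  True
False | False |  True | False |   True  |  False  |   True   |   False   |          True         |  False  |      True     |   True  |  True
False | False | False |  True |  False  |  False  |   True   |   False   |         False         |   True  |     False     |  False  |  True
False | False | False | False |   True  |   True  |  False   |    True   |         False         |   True  |     False     |  False  |  True
The formula is true on 12 of the 16 rows.

12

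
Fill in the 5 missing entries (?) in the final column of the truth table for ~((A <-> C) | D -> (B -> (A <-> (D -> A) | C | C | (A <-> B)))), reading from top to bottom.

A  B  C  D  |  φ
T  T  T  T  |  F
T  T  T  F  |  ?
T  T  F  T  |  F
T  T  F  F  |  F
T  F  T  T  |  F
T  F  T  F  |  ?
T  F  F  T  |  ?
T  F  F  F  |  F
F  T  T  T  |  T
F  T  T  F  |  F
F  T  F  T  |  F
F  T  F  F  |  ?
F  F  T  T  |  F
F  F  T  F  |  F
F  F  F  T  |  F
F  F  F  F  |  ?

Row A=T, B=T, C=T, D=F: ((A <-> C) | D) = T, (B -> (A <-> (D -> A) | C | C | (A <-> B))) = T, ((A <-> C) | D -> (B -> (A <-> (D -> A) | C | C | (A <-> B)))) = T, so the formula = F.
Row A=T, B=F, C=T, D=F: ((A <-> C) | D) = T, (B -> (A <-> (D -> A) | C | C | (A <-> B))) = T, ((A <-> C) | D -> (B -> (A <-> (D -> A) | C | C | (A <-> B)))) = T, so the formula = F.
Row A=T, B=F, C=F, D=T: ((A <-> C) | D) = T, (B -> (A <-> (D -> A) | C | C | (A <-> B))) = T, ((A <-> C) | D -> (B -> (A <-> (D -> A) | C | C | (A <-> B)))) = T, so the formula = F.
Row A=F, B=T, C=F, D=F: ((A <-> C) | D) = T, (B -> (A <-> (D -> A) | C | C | (A <-> B))) = F, ((A <-> C) | D -> (B -> (A <-> (D -> A) | C | C | (A <-> B)))) = F, so the formula = T.
Row A=F, B=F, C=F, D=F: ((A <-> C) | D) = T, (B -> (A <-> (D -> A) | C | C | (A <-> B))) = T, ((A <-> C) | D -> (B -> (A <-> (D -> A) | C | C | (A <-> B)))) = T, so the formula = F.

F, F, F, T, F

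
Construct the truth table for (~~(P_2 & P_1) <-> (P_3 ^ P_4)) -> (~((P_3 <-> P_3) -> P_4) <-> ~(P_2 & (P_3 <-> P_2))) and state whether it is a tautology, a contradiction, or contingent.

contingent

P_1  P_2  P_3  P_4  |  φ
 T    T    T    T   |  T
 T    T    T    F   |  F
 T    T    F    T   |  F
 T    T    F    F   |  T
 T    F    T    T   |  F
 T    F    T    F   |  T
 T    F    F    T   |  T
 T    F    F    F   |  T
 F    T    T    T   |  T
 F    T    T    F   |  T
 F    T    F    T   |  T
 F    T    F    F   |  T
 F    F    T    T   |  F
 F    F    T    F   |  T
 F    F    F    T   |  T
 F    F    F    F   |  T
12 of 16 rows are T, so the formula is contingent.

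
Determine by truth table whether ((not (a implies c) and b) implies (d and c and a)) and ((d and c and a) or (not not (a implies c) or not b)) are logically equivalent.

equivalent

a | b | c | d || φ | ψ
1 | 1 | 1 | 1 || 1 | 1
1 | 1 | 1 | 0 || 1 | 1
1 | 1 | 0 | 1 || 0 | 0
1 | 1 | 0 | 0 || 0 | 0
1 | 0 | 1 | 1 || 1 | 1
1 | 0 | 1 | 0 || 1 | 1
1 | 0 | 0 | 1 || 1 | 1
1 | 0 | 0 | 0 || 1 | 1
0 | 1 | 1 | 1 || 1 | 1
0 | 1 | 1 | 0 || 1 | 1
0 | 1 | 0 | 1 || 1 | 1
0 | 1 | 0 | 0 || 1 | 1
0 | 0 | 1 | 1 || 1 | 1
0 | 0 | 1 | 0 || 1 | 1
0 | 0 | 0 | 1 || 1 | 1
0 | 0 | 0 | 0 || 1 | 1
The columns for φ and ψ agree on every row, so they are logically equivalent.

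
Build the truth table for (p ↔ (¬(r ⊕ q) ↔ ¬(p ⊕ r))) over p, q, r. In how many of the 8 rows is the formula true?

4

p  q  r  |  (p ↔ (¬(r ⊕ q) ↔ ¬(p ⊕ r)))
0  0  0  |               0             
0  0  1  |               0             
0  1  0  |               1             
0  1  1  |               1             
1  0  0  |               0             
1  0  1  |               0             
1  1  0  |               1             
1  1  1  |               1             
The formula is true on 4 of the 8 rows.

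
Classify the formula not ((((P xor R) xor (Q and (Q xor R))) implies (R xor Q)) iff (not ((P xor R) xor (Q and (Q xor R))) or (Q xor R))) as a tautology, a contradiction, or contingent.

contradiction

  P   |   Q   |   R   |   φ  
----- | ----- | ----- | -----
 True |  True |  True | False
 True |  True | False | False
 True | False |  True | False
 True | False | False | False
False |  True |  True | False
False |  True | False | False
False | False |  True | False
False | False | False | False
Every row is False, so the formula is a contradiction.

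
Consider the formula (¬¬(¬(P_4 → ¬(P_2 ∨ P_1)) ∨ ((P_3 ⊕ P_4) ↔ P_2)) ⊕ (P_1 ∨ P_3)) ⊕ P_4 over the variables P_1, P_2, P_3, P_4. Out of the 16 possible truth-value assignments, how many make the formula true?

11

P_1  P_2  P_3  P_4  |  φ
 T    T    T    T   |  T
 T    T    T    F   |  F
 T    T    F    T   |  T
 T    T    F    F   |  T
 T    F    T    T   |  T
 T    F    T    F   |  T
 T    F    F    T   |  T
 T    F    F    F   |  F
 F    T    T    T   |  T
 F    T    T    F   |  F
 F    T    F    T   |  F
 F    T    F    F   |  F
 F    F    T    T   |  T
 F    F    T    F   |  T
 F    F    F    T   |  T
 F    F    F    F   |  T
The formula is true on 11 of the 16 rows.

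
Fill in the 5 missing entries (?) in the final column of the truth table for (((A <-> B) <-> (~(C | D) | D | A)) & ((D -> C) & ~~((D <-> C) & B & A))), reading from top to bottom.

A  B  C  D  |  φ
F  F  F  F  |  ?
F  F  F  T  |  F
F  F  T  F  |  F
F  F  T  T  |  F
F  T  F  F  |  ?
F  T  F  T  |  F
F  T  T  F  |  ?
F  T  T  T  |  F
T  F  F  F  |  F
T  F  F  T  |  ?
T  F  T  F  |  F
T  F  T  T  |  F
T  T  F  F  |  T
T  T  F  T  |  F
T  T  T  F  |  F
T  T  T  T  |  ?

Row A=F, B=F, C=F, D=F: ((A <-> B) <-> (~(C | D) | D | A)) = T, ((D -> C) & ~~((D <-> C) & B & A)) = F, so the formula = F.
Row A=F, B=T, C=F, D=F: ((A <-> B) <-> (~(C | D) | D | A)) = F, ((D -> C) & ~~((D <-> C) & B & A)) = F, so the formula = F.
Row A=F, B=T, C=T, D=F: ((A <-> B) <-> (~(C | D) | D | A)) = T, ((D -> C) & ~~((D <-> C) & B & A)) = F, so the formula = F.
Row A=T, B=F, C=F, D=T: ((A <-> B) <-> (~(C | D) | D | A)) = F, ((D -> C) & ~~((D <-> C) & B & A)) = F, so the formula = F.
Row A=T, B=T, C=T, D=T: ((A <-> B) <-> (~(C | D) | D | A)) = T, ((D -> C) & ~~((D <-> C) & B & A)) = T, so the formula = T.

F, F, F, F, T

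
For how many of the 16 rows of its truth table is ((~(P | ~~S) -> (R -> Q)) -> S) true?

P | Q | R | S || φ
1 | 1 | 1 | 1 || 1
1 | 1 | 1 | 0 || 0
1 | 1 | 0 | 1 || 1
1 | 1 | 0 | 0 || 0
1 | 0 | 1 | 1 || 1
1 | 0 | 1 | 0 || 0
1 | 0 | 0 | 1 || 1
1 | 0 | 0 | 0 || 0
0 | 1 | 1 | 1 || 1
0 | 1 | 1 | 0 || 0
0 | 1 | 0 | 1 || 1
0 | 1 | 0 | 0 || 0
0 | 0 | 1 | 1 || 1
0 | 0 | 1 | 0 || 1
0 | 0 | 0 | 1 || 1
0 | 0 | 0 | 0 || 0
The formula is true on 9 of the 16 rows.

9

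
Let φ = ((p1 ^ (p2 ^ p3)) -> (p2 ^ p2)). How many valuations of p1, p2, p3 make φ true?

4

p1 | p2 | p3 || (p2 ^ p3) | (p1 ^ (p2 ^ p3)) | (p2 ^ p2) | φ
T  | T  | T  ||     F     |        T         |     F     | F
T  | T  | F  ||     T     |        F         |     F     | T
T  | F  | T  ||     T     |        F         |     F     | T
T  | F  | F  ||     F     |        T         |     F     | F
F  | T  | T  ||     F     |        F         |     F     | T
F  | T  | F  ||     T     |        T         |     F     | F
F  | F  | T  ||     T     |        T         |     F     | F
F  | F  | F  ||     F     |        F         |     F     | T
The formula is true on 4 of the 8 rows.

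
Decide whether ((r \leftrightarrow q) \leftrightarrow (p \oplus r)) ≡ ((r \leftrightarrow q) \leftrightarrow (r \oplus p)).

p  q  r  |  φ  ψ
T  T  T  |  F  F
T  T  F  |  F  F
T  F  T  |  T  T
T  F  F  |  T  T
F  T  T  |  T  T
F  T  F  |  T  T
F  F  T  |  F  F
F  F  F  |  F  F
The columns for φ and ψ agree on every row, so they are logically equivalent.

equivalent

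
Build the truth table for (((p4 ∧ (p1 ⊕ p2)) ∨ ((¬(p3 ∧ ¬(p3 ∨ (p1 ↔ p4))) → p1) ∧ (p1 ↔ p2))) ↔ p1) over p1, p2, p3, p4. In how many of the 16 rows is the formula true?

p1 | p2 | p3 | p4 || φ
F  | F  | F  | F  || T
F  | F  | F  | T  || T
F  | F  | T  | F  || T
F  | F  | T  | T  || T
F  | T  | F  | F  || T
F  | T  | F  | T  || F
F  | T  | T  | F  || T
F  | T  | T  | T  || F
T  | F  | F  | F  || F
T  | F  | F  | T  || T
T  | F  | T  | F  || F
T  | F  | T  | T  || T
T  | T  | F  | F  || T
T  | T  | F  | T  || T
T  | T  | T  | F  || T
T  | T  | T  | T  || T
The formula is true on 12 of the 16 rows.

12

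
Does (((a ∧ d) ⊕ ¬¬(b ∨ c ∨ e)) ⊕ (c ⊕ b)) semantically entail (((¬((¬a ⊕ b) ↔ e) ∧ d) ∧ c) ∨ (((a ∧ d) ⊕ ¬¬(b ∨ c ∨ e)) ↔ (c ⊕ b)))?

no

  a      b      c      d      e    |    φ      ψ  
False  False  False  False  False  |  False   True
False  False  False  False   True  |   True  False
False  False  False   True  False  |  False   True
False  False  False   True   True  |   True  False
False  False   True  False  False  |  False   True
False  False   True  False   True  |  False   True
False  False   True   True  False  |  False   True
False  False   True   True   True  |  False   True
False   True  False  False  False  |  False   True
False   True  False  False   True  |  False   True
False   True  False   True  False  |  False   True
False   True  False   True   True  |  False   True
False   True   True  False  False  |   True  False
False   True   True  False   True  |   True  False
False   True   True   True  False  |   True  False
False   True   True   True   True  |   True   True
 True  False  False  False  False  |  False   True
 True  False  False  False   True  |   True  False
 True  False  False   True  False  |   True  False
 True  False  False   True   True  |  False   True
 True  False   True  False  False  |  False   True
 True  False   True  False   True  |  False   True
 True  False   True   True  False  |   True  False
 True  False   True   True   True  |   True   True
 True   True  False  False  False  |  False   True
 True   True  False  False   True  |  False   True
 True   True  False   True  False  |   True  False
 True   True  False   True   True  |   True  False
 True   True   True  False  False  |   True  False
 True   True   True  False   True  |   True  False
 True   True   True   True  False  |  False   True
 True   True   True   True   True  |  False   True
At a=False, b=False, c=False, d=False, e=True we have φ true but ψ false, so φ does not entail ψ.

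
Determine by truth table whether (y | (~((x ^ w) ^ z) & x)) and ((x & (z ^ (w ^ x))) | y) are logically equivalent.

not equivalent

  x   |   y   |   z   |   w   ||   φ   |   ψ  
False | False | False | False || False | False
False | False | False |  True || False | False
False | False |  True | False || False | False
False | False |  True |  True || False | False
False |  True | False | False ||  True |  True
False |  True | False |  True ||  True |  True
False |  True |  True | False ||  True |  True
False |  True |  True |  True ||  True |  True
 True | False | False | False || False |  True
 True | False | False |  True ||  True | False
 True | False |  True | False ||  True | False
 True | False |  True |  True || False |  True
 True |  True | False | False ||  True |  True
 True |  True | False |  True ||  True |  True
 True |  True |  True | False ||  True |  True
 True |  True |  True |  True ||  True |  True
The columns differ at x=True, y=False, z=False, w=False (φ=False, ψ=True), so they are not equivalent.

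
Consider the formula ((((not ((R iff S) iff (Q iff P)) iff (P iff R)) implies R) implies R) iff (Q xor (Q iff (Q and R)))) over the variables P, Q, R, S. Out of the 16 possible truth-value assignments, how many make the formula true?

8

P | Q | R | S | (R iff S) | (Q iff P) | ((R iff S) iff (Q iff P)) | (P iff R) | (Q and R) | (Q iff (Q and R)) | (Q xor (Q iff (Q and R))) | φ
- | - | - | - | --------- | --------- | ------------------------- | --------- | --------- | ----------------- | ------------------------- | -
1 | 1 | 1 | 1 |     1     |     1     |             1             |     1     |     1     |         1         |             0             | 0
1 | 1 | 1 | 0 |     0     |     1     |             0             |     1     |     1     |         1         |             0             | 0
1 | 1 | 0 | 1 |     0     |     1     |             0             |     0     |     0     |         0         |             1             | 0
1 | 1 | 0 | 0 |     1     |     1     |             1             |     0     |     0     |         0         |             1             | 1
1 | 0 | 1 | 1 |     1     |     0     |             0             |     1     |     0     |         1         |             1             | 1
1 | 0 | 1 | 0 |     0     |     0     |             1             |     1     |     0     |         1         |             1             | 1
1 | 0 | 0 | 1 |     0     |     0     |             1             |     0     |     0     |         1         |             1             | 1
1 | 0 | 0 | 0 |     1     |     0     |             0             |     0     |     0     |         1         |             1             | 0
0 | 1 | 1 | 1 |     1     |     0     |             0             |     0     |     1     |         1         |             0             | 0
0 | 1 | 1 | 0 |     0     |     0     |             1             |     0     |     1     |         1         |             0             | 0
0 | 1 | 0 | 1 |     0     |     0     |             1             |     1     |     0     |         0         |             1             | 0
0 | 1 | 0 | 0 |     1     |     0     |             0             |     1     |     0     |         0         |             1             | 1
0 | 0 | 1 | 1 |     1     |     1     |             1             |     0     |     0     |         1         |             1             | 1
0 | 0 | 1 | 0 |     0     |     1     |             0             |     0     |     0     |         1         |             1             | 1
0 | 0 | 0 | 1 |     0     |     1     |             0             |     1     |     0     |         1         |             1             | 1
0 | 0 | 0 | 0 |     1     |     1     |             1             |     1     |     0     |         1         |             1             | 0
The formula is true on 8 of the 16 rows.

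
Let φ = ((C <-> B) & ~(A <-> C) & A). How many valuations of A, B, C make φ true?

1

A | B | C | (C <-> B) | (A <-> C) | ~(A <-> C) | ((C <-> B) & ~(A <-> C) & A)
- | - | - | --------- | --------- | ---------- | ----------------------------
0 | 0 | 0 |     1     |     1     |     0      |              0              
0 | 0 | 1 |     0     |     0     |     1      |              0              
0 | 1 | 0 |     0     |     1     |     0      |              0              
0 | 1 | 1 |     1     |     0     |     1      |              0              
1 | 0 | 0 |     1     |     0     |     1      |              1              
1 | 0 | 1 |     0     |     1     |     0      |              0              
1 | 1 | 0 |     0     |     0     |     1      |              0              
1 | 1 | 1 |     1     |     1     |     0      |              0              
The formula is true on 1 of the 8 rows.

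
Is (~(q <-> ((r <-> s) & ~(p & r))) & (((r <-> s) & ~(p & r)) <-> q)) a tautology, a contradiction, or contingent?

p | q | r | s || (r <-> s) | (p & r) | ~(p & r) | ((r <-> s) & ~(p & r)) | φ
0 | 0 | 0 | 0 ||     1     |    0    |    1     |           1            | 0
0 | 0 | 0 | 1 ||     0     |    0    |    1     |           0            | 0
0 | 0 | 1 | 0 ||     0     |    0    |    1     |           0            | 0
0 | 0 | 1 | 1 ||     1     |    0    |    1     |           1            | 0
0 | 1 | 0 | 0 ||     1     |    0    |    1     |           1            | 0
0 | 1 | 0 | 1 ||     0     |    0    |    1     |           0            | 0
0 | 1 | 1 | 0 ||     0     |    0    |    1     |           0            | 0
0 | 1 | 1 | 1 ||     1     |    0    |    1     |           1            | 0
1 | 0 | 0 | 0 ||     1     |    0    |    1     |           1            | 0
1 | 0 | 0 | 1 ||     0     |    0    |    1     |           0            | 0
1 | 0 | 1 | 0 ||     0     |    1    |    0     |           0            | 0
1 | 0 | 1 | 1 ||     1     |    1    |    0     |           0            | 0
1 | 1 | 0 | 0 ||     1     |    0    |    1     |           1            | 0
1 | 1 | 0 | 1 ||     0     |    0    |    1     |           0            | 0
1 | 1 | 1 | 0 ||     0     |    1    |    0     |           0            | 0
1 | 1 | 1 | 1 ||     1     |    1    |    0     |           0            | 0
Every row is 0, so the formula is a contradiction.

contradiction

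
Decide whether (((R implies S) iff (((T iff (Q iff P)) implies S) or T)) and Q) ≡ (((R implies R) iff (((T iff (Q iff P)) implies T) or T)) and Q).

not equivalent

  P      Q      R      S      T    |    φ      ψ  
False  False  False  False  False  |  False  False
False  False  False  False   True  |  False  False
False  False  False   True  False  |  False  False
False  False  False   True   True  |  False  False
False  False   True  False  False  |  False  False
False  False   True  False   True  |  False  False
False  False   True   True  False  |  False  False
False  False   True   True   True  |  False  False
False   True  False  False  False  |  False  False
False   True  False  False   True  |   True   True
False   True  False   True  False  |   True  False
False   True  False   True   True  |   True   True
False   True   True  False  False  |   True  False
False   True   True  False   True  |  False   True
False   True   True   True  False  |   True  False
False   True   True   True   True  |   True   True
 True  False  False  False  False  |  False  False
 True  False  False  False   True  |  False  False
 True  False  False   True  False  |  False  False
 True  False  False   True   True  |  False  False
 True  False   True  False  False  |  False  False
 True  False   True  False   True  |  False  False
 True  False   True   True  False  |  False  False
 True  False   True   True   True  |  False  False
 True   True  False  False  False  |   True   True
 True   True  False  False   True  |   True   True
 True   True  False   True  False  |   True   True
 True   True  False   True   True  |   True   True
 True   True   True  False  False  |  False   True
 True   True   True  False   True  |  False   True
 True   True   True   True  False  |   True   True
 True   True   True   True   True  |   True   True
The columns differ at P=False, Q=True, R=False, S=True, T=False (φ=True, ψ=False), so they are not equivalent.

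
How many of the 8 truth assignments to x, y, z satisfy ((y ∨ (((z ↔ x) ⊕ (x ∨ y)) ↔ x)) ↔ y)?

6

x  y  z  |  (z ↔ x)  (x ∨ y)  ((z ↔ x) ⊕ (x ∨ y))  (((z ↔ x) ⊕ (x ∨ y)) ↔ x)  φ
1  1  1  |     1        1              0                       0              1
1  1  0  |     0        1              1                       1              1
1  0  1  |     1        1              0                       0              1
1  0  0  |     0        1              1                       1              0
0  1  1  |     0        1              1                       0              1
0  1  0  |     1        1              0                       1              1
0  0  1  |     0        0              0                       1              0
0  0  0  |     1        0              1                       0              1
The formula is true on 6 of the 8 rows.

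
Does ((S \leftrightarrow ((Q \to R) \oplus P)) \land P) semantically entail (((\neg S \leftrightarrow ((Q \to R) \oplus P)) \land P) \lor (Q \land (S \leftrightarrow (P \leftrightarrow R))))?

P | Q | R | S || φ | ψ
T | T | T | T || F | T
T | T | T | F || T | F
T | T | F | T || T | F
T | T | F | F || F | T
T | F | T | T || F | T
T | F | T | F || T | F
T | F | F | T || F | T
T | F | F | F || T | F
F | T | T | T || F | F
F | T | T | F || F | T
F | T | F | T || F | T
F | T | F | F || F | F
F | F | T | T || F | F
F | F | T | F || F | F
F | F | F | T || F | F
F | F | F | F || F | F
At P=T, Q=T, R=T, S=F we have φ true but ψ false, so φ does not entail ψ.

no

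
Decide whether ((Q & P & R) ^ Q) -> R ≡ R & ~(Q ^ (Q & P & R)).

P  Q  R  |  φ  ψ
T  T  T  |  T  T
T  T  F  |  F  F
T  F  T  |  T  T
T  F  F  |  T  F
F  T  T  |  T  F
F  T  F  |  F  F
F  F  T  |  T  T
F  F  F  |  T  F
The columns differ at P=T, Q=F, R=F (φ=T, ψ=F), so they are not equivalent.

not equivalent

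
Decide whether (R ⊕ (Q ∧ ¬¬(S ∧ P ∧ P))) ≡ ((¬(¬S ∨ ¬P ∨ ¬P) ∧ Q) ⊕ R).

P  Q  R  S  |  φ  ψ
F  F  F  F  |  F  F
F  F  F  T  |  F  F
F  F  T  F  |  T  T
F  F  T  T  |  T  T
F  T  F  F  |  F  F
F  T  F  T  |  F  F
F  T  T  F  |  T  T
F  T  T  T  |  T  T
T  F  F  F  |  F  F
T  F  F  T  |  F  F
T  F  T  F  |  T  T
T  F  T  T  |  T  T
T  T  F  F  |  F  F
T  T  F  T  |  T  T
T  T  T  F  |  T  T
T  T  T  T  |  F  F
The columns for φ and ψ agree on every row, so they are logically equivalent.

equivalent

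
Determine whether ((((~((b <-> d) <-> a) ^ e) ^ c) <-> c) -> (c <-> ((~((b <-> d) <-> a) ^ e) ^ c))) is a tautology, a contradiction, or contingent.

a  b  c  d  e  |  φ
T  T  T  T  T  |  T
T  T  T  T  F  |  T
T  T  T  F  T  |  T
T  T  T  F  F  |  T
T  T  F  T  T  |  T
T  T  F  T  F  |  T
T  T  F  F  T  |  T
T  T  F  F  F  |  T
T  F  T  T  T  |  T
T  F  T  T  F  |  T
T  F  T  F  T  |  T
T  F  T  F  F  |  T
T  F  F  T  T  |  T
T  F  F  T  F  |  T
T  F  F  F  T  |  T
T  F  F  F  F  |  T
F  T  T  T  T  |  T
F  T  T  T  F  |  T
F  T  T  F  T  |  T
F  T  T  F  F  |  T
F  T  F  T  T  |  T
F  T  F  T  F  |  T
F  T  F  F  T  |  T
F  T  F  F  F  |  T
F  F  T  T  T  |  T
F  F  T  T  F  |  T
F  F  T  F  T  |  T
F  F  T  F  F  |  T
F  F  F  T  T  |  T
F  F  F  T  F  |  T
F  F  F  F  T  |  T
F  F  F  F  F  |  T
Every row is T, so the formula is a tautology.

tautology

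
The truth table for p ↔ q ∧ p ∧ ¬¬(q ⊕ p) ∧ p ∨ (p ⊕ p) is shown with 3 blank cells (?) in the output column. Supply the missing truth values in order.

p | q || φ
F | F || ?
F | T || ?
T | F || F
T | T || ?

Row p=F, q=F: (q ∧ p ∧ ¬¬(q ⊕ p) ∧ p ∨ (p ⊕ p)) = F, so the formula = T.
Row p=F, q=T: (q ∧ p ∧ ¬¬(q ⊕ p) ∧ p ∨ (p ⊕ p)) = F, so the formula = T.
Row p=T, q=T: (q ∧ p ∧ ¬¬(q ⊕ p) ∧ p ∨ (p ⊕ p)) = F, so the formula = F.

T, T, F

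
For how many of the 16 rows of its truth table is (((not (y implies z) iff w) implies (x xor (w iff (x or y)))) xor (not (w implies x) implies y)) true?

4

x  y  z  w  |  (y implies z)  not (y implies z)  (not (y implies z) iff w)  (x or y)  (w iff (x or y))  (x xor (w iff (x or y)))  (w implies x)  not (w implies x)  φ
1  1  1  1  |        1                0                      0                 1             1                     0                    1                0          0
1  1  1  0  |        1                0                      1                 1             0                     1                    1                0          0
1  1  0  1  |        0                1                      1                 1             1                     0                    1                0          1
1  1  0  0  |        0                1                      0                 1             0                     1                    1                0          0
1  0  1  1  |        1                0                      0                 1             1                     0                    1                0          0
1  0  1  0  |        1                0                      1                 1             0                     1                    1                0          0
1  0  0  1  |        1                0                      0                 1             1                     0                    1                0          0
1  0  0  0  |        1                0                      1                 1             0                     1                    1                0          0
0  1  1  1  |        1                0                      0                 1             1                     1                    0                1          0
0  1  1  0  |        1                0                      1                 1             0                     0                    1                0          1
0  1  0  1  |        0                1                      1                 1             1                     1                    0                1          0
0  1  0  0  |        0                1                      0                 1             0                     0                    1                0          0
0  0  1  1  |        1                0                      0                 0             0                     0                    0                1          1
0  0  1  0  |        1                0                      1                 0             1                     1                    1                0          0
0  0  0  1  |        1                0                      0                 0             0                     0                    0                1          1
0  0  0  0  |        1                0                      1                 0             1                     1                    1                0          0
The formula is true on 4 of the 16 rows.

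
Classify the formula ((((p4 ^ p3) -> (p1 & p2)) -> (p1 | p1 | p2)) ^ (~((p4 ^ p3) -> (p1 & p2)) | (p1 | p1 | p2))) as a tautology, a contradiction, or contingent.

p1  p2  p3  p4     (p4 ^ p3)  (p1 & p2)  ((p4 ^ p3) -> (p1 & p2))  (p1 | p1 | p2)  ~((p4 ^ p3) -> (p1 & p2))  φ
0   0   0   0          0          0                 1                    0                     0              0
0   0   0   1          1          0                 0                    0                     1              0
0   0   1   0          1          0                 0                    0                     1              0
0   0   1   1          0          0                 1                    0                     0              0
0   1   0   0          0          0                 1                    1                     0              0
0   1   0   1          1          0                 0                    1                     1              0
0   1   1   0          1          0                 0                    1                     1              0
0   1   1   1          0          0                 1                    1                     0              0
1   0   0   0          0          0                 1                    1                     0              0
1   0   0   1          1          0                 0                    1                     1              0
1   0   1   0          1          0                 0                    1                     1              0
1   0   1   1          0          0                 1                    1                     0              0
1   1   0   0          0          1                 1                    1                     0              0
1   1   0   1          1          1                 1                    1                     0              0
1   1   1   0          1          1                 1                    1                     0              0
1   1   1   1          0          1                 1                    1                     0              0
Every row is 0, so the formula is a contradiction.

contradiction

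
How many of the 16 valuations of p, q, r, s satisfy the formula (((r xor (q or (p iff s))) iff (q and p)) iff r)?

8

p  q  r  s  |  (p iff s)  (q or (p iff s))  (r xor (q or (p iff s)))  (q and p)  φ
1  1  1  1  |      1             1                     0                  1      0
1  1  1  0  |      0             1                     0                  1      0
1  1  0  1  |      1             1                     1                  1      0
1  1  0  0  |      0             1                     1                  1      0
1  0  1  1  |      1             1                     0                  0      1
1  0  1  0  |      0             0                     1                  0      0
1  0  0  1  |      1             1                     1                  0      1
1  0  0  0  |      0             0                     0                  0      0
0  1  1  1  |      0             1                     0                  0      1
0  1  1  0  |      1             1                     0                  0      1
0  1  0  1  |      0             1                     1                  0      1
0  1  0  0  |      1             1                     1                  0      1
0  0  1  1  |      0             0                     1                  0      0
0  0  1  0  |      1             1                     0                  0      1
0  0  0  1  |      0             0                     0                  0      0
0  0  0  0  |      1             1                     1                  0      1
The formula is true on 8 of the 16 rows.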